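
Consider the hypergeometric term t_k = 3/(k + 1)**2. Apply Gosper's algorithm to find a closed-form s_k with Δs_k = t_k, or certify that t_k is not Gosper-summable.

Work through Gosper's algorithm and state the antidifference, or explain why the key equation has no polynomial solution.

no hypergeometric antidifference exists

r(k) = (k + 1)**2/(k + 2)**2 after simplifying.
Gosper form: A/B · C(k+1)/C(k) with A=k**2 + 2*k + 1, B=k**2 + 4*k + 4, C=1.
Need (k**2 + 2*k + 1)·f(k+1) − (k**2 + 2*k + 1)·f(k) = 1.
Degrees (2,2,0) ⇒ d ≤ 0.
Put f(k) = c0: A·f(k+1) − B(k−1)·f(k) − C = -1; need -1 = 0 — inconsistent ⇒ no f, not summable.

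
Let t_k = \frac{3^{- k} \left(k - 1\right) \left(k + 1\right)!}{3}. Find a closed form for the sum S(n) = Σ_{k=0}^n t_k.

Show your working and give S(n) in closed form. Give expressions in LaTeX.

S(n) = -1 + \frac{3^{- n} \left(n + 2\right)!}{3}

Ratio r(k) = k*(k + 2)/(3*(k - 1)).
Take A(k)=k/3 + 2/3, B(k)=1, C(k)=k - 1.
Need (k/3 + 2/3)·f(k+1) − (1)·f(k) = k - 1.
From deg A=1, deg B=0, deg C=1: d=0.
A polynomial solution: f(k) = 3.
R(k) = B(k−1)·f(k)/C(k) = 3/(k - 1); s_k = R·t_k = factorial(k + 1)/3**k.
Verify: (k - 1)*factorial(k + 1)/(3*3**k) matches t_k.
Evaluate: s_(n+1) = 3**(-n - 1)*factorial(n + 2); subtract s_(0) = 1 ⇒ S(n) = -1 + factorial(n + 2)/(3*3**n).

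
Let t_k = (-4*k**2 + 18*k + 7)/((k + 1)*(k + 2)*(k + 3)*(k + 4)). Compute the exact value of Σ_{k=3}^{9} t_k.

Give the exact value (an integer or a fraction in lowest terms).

Ratio r(k) = (k + 1)*(18*k - 4*(k + 1)**2 + 25)/((k + 5)*(-4*k**2 + 18*k + 7)).
So A=k + 1 and B=k + 5, with C=k**2 - 9*k/2 - 7/4.
Need (k + 1)·f(k+1) − (k + 4)·f(k) = k**2 - 9*k/2 - 7/4.
Degrees (1,1,2) ⇒ d ≤ 3.
Solve for f: f(k) = -k*(k**2 + 18*k + 2)/12 (degree 3 ≤ 3).
Get s_k = R·t_k = k*(k**2 + 18*k + 2)/(3*(k + 1)*(k + 2)*(k + 3)) with R(k) = B(k−1)f(k)/C(k) = -k*(k + 4)*(k**2 + 18*k + 2)/(3*(4*k**2 - 18*k - 7)).
s_(k+1) − s_k = (-4*k**2 + 18*k + 7)/(k**4 + 10*k**3 + 35*k**2 + 50*k + 24) = t_k.
Evaluate s at k=10 and k=3: 235/429 and 13/24; difference 7/1144.

Σ = 7/1144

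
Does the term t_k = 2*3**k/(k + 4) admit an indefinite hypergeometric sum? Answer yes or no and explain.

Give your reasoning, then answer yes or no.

No — key equation has no polynomial f.

r(k) = 3*(k + 4)/(k + 5) after simplifying.
So A=3*k + 12 and B=k + 5, with C=1.
Set up (3*k + 12)·f(k+1) − (k + 4)·f(k) − (1) = 0.
From deg A=1, deg B=1, deg C=0: d=-1.
Bound -1 < 0, so the key equation has no polynomial solution.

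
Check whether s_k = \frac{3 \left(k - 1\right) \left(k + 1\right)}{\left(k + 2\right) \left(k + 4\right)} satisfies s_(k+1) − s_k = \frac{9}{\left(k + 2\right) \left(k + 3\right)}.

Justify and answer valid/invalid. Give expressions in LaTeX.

s_(k+1) = 3*k*(k + 2)/((k + 3)*(k + 5))
s_(k+1) − s_k = 9*(2*k**2 + 8*k + 5)/(k**4 + 14*k**3 + 71*k**2 + 154*k + 120)
(s_(k+1) − s_k) − t_k = 9*(k**2 - k - 15)/(k**4 + 14*k**3 + 71*k**2 + 154*k + 120)

Invalid: residual \frac{9 \left(k^{2} - k - 15\right)}{k^{4} + 14 k^{3} + 71 k^{2} + 154 k + 120} ≠ 0.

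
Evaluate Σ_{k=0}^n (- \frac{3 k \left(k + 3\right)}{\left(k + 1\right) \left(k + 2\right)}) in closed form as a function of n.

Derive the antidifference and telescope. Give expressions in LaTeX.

S(n) = \frac{3 n \left(- n - 1\right)}{n + 2}

t_(k+1)/t_k = (k + 1)**2*(k + 4)/(k*(k + 3)**2).
Factor: A=k + 1; B=k + 3; C=k**2 + 3*k.
Set up (k + 1)·f(k+1) − (k + 2)·f(k) − (k**2 + 3*k) = 0.
Degrees (1,1,2) ⇒ d ≤ 2.
Match coefficients ⇒ f(k) = k*(k - 1).
Then R = B(k−1)f/C = (k - 1)*(k + 2)/(k + 3), so s_k = R(k)·t_k = 3*k*(1 - k)/(k + 1).
Verify: 3*k*(-k - 3)/(k**2 + 3*k + 2) matches t_k.
s_(n+1) = 3*n*(-n - 1)/(n + 2) and s_(0) = 0, so S(n) = 3*n*(-n - 1)/(n + 2).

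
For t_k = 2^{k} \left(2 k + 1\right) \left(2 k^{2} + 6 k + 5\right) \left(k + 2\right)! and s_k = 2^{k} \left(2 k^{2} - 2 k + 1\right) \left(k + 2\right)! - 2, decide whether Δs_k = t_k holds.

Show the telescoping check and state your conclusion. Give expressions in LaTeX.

s_(k+1) = -2**(k + 1)*(2*k - 2*(k + 1)**2 + 1)*factorial(k + 3) - 2
s_(k+1) − s_k = 2**k*(2*k + 1)*(2*k**2 + 6*k + 5)*factorial(k + 2)
(s_(k+1) − s_k) − t_k = 0

Valid: the claim telescopes to t_k.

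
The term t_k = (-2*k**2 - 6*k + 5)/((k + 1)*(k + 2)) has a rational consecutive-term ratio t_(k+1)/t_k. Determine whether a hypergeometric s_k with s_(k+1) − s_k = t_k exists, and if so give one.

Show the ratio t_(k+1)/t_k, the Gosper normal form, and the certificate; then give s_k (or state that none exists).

t_(k+1)/t_k = (k + 1)*(6*k + 2*(k + 1)**2 + 1)/((k + 3)*(2*k**2 + 6*k - 5)).
Normal form (A,B,C) = (k + 1, k + 3, k**2 + 3*k - 5/2).
f must satisfy (k + 1)·f(k+1) − (k + 2)·f(k) = k**2 + 3*k - 5/2.
Bound: deg f ≤ 2.
Solve for f: f(k) = k*(2*k - 7)/2 (degree 2 ≤ 2).
Then R = B(k−1)f/C = k*(k + 2)*(2*k - 7)/(2*k**2 + 6*k - 5), so s_k = R(k)·t_k = k*(7 - 2*k)/(k + 1).
Check: Δs_k = (-2*k**2 - 6*k + 5)/(k**2 + 3*k + 2). ✓

s_k = k*(7 - 2*k)/(k + 1)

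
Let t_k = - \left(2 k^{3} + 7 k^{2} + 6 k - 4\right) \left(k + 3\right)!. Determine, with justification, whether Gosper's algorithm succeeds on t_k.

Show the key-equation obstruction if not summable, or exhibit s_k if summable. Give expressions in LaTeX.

Ratio r(k) = (2*k**4 + 21*k**3 + 78*k**2 + 115*k + 44)/(2*k**3 + 7*k**2 + 6*k - 4).
So A=k + 4 and B=1, with C=k**3 + 7*k**2/2 + 3*k - 2.
f must satisfy (k + 4)·f(k+1) − (1)·f(k) = k**3 + 7*k**2/2 + 3*k - 2.
Bound: deg f ≤ 2.
Match coefficients ⇒ f(k) = k*(2*k - 3)/2.
Certificate R = B(k−1)f/C = k*(2*k - 3)/(2*k**3 + 7*k**2 + 6*k - 4) gives s_k = -k*(2*k - 3)*factorial(k + 3).
Verify: -(2*k**3 + 7*k**2 + 6*k - 4)*factorial(k + 3) matches t_k.

Yes. s_k = - k \left(2 k - 3\right) \left(k + 3\right)!.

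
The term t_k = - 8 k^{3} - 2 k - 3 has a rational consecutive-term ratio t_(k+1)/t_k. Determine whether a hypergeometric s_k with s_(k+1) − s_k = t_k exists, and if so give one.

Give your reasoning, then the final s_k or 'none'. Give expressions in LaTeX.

s_k = k \left(- 2 k^{3} + 4 k^{2} - 3 k - 2\right)

t_(k+1)/t_k = (2*k + 8*(k + 1)**3 + 5)/(8*k**3 + 2*k + 3).
Take A(k)=1, B(k)=1, C(k)=k**3 + k/4 + 3/8.
Set up (1)·f(k+1) − (1)·f(k) − (k**3 + k/4 + 3/8) = 0.
Degrees (0,0,3) ⇒ d ≤ 4.
Match coefficients ⇒ f(k) = k*(2*k**3 - 4*k**2 + 3*k + 2)/8.
Then R = B(k−1)f/C = k*(2*k**3 - 4*k**2 + 3*k + 2)/(8*k**3 + 2*k + 3), so s_k = R(k)·t_k = k*(-2*k**3 + 4*k**2 - 3*k - 2).
s_(k+1) − s_k = -8*k**3 - 2*k - 3 = t_k.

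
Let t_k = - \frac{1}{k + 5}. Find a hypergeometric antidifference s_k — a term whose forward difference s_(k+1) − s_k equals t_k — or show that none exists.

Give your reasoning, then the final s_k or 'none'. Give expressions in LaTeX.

no hypergeometric antidifference exists

Compute t_(k+1)/t_k: get (k + 5)/(k + 6).
A = k + 5, B = k + 6, C = 1.
Key eq: (k + 5)·f(k+1) = (k + 5)·f(k) + (1).
Degrees (1,1,0) ⇒ d ≤ 0.
f = c0 ⇒ A·f(k+1) − B(k−1)·f(k) − C = -1. The system {-1 = 0} is inconsistent; no antidifference.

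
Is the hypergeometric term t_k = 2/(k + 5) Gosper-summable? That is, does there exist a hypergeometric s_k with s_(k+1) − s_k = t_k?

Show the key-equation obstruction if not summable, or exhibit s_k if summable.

No — t_k has no hypergeometric antidifference.

r(k) = (k + 5)/(k + 6) after simplifying.
Factor: A=k + 5; B=k + 6; C=1.
Solve (k + 5)·f(k+1) − (k + 5)·f(k) = 1.
d = 0 from the (1,1,0) case.
Generic f = c0 gives residual -1; -1 = 0 cannot hold, so t_k is not Gosper-summable.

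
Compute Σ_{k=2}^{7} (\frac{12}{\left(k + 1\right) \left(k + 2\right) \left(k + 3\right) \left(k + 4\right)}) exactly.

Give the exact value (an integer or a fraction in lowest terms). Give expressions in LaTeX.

Σ = 31/495

r(k) = (k + 1)/(k + 5) after simplifying.
Take A(k)=k + 1, B(k)=k + 5, C(k)=1.
Need (k + 1)·f(k+1) − (k + 4)·f(k) = 1.
Bound: deg f ≤ 3.
Match coefficients ⇒ f(k) = k*(k**2 + 6*k + 11)/18.
Then R = B(k−1)f/C = k*(k + 4)*(k**2 + 6*k + 11)/18, so s_k = R(k)·t_k = 2*k*(k**2 + 6*k + 11)/(3*(k + 1)*(k + 2)*(k + 3)).
s_(k+1) − s_k = 12/(k**4 + 10*k**3 + 35*k**2 + 50*k + 24) = t_k.
Sum = s_(8) − s_(2); s_(8) = 328/495, s_(2) = 3/5 ⇒ 31/495.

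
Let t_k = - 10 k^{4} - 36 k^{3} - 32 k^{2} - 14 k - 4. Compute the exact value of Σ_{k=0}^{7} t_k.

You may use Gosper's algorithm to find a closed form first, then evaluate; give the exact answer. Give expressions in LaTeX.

Σ = -79888

t_(k+1)/t_k = (5*k**4 + 38*k**3 + 100*k**2 + 113*k + 48)/(5*k**4 + 18*k**3 + 16*k**2 + 7*k + 2).
Gosper form: A/B · C(k+1)/C(k) with A=1, B=1, C=k**4 + 18*k**3/5 + 16*k**2/5 + 7*k/5 + 2/5.
Key eq: (1)·f(k+1) = (1)·f(k) + (k**4 + 18*k**3/5 + 16*k**2/5 + 7*k/5 + 2/5).
From deg A=0, deg B=0, deg C=4: d=5.
Match coefficients ⇒ f(k) = k*(k**4 + 2*k**3 - 2*k**2 + 1)/5.
R(k) = B(k−1)·f(k)/C(k) = k*(k**4 + 2*k**3 - 2*k**2 + 1)/(5*k**4 + 18*k**3 + 16*k**2 + 7*k + 2); s_k = R·t_k = 2*k*(-k**4 - 2*k**3 + 2*k**2 - 1).
Check: Δs_k = -10*k**4 - 36*k**3 - 32*k**2 - 14*k - 4. ✓
Evaluate s at k=8 and k=0: -79888 and 0; difference -79888.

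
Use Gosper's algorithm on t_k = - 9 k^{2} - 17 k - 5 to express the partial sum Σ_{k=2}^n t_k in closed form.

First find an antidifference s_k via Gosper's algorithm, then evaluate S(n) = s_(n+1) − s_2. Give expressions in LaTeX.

The ratio is (9*k**2 + 35*k + 31)/(9*k**2 + 17*k + 5).
So A=1 and B=1, with C=k**2 + 17*k/9 + 5/9.
Need (1)·f(k+1) − (1)·f(k) = k**2 + 17*k/9 + 5/9.
deg f ≤ 3 (via 0,0,2).
Match coefficients ⇒ f(k) = k*(3*k**2 + 4*k - 2)/9.
Get s_k = R·t_k = k*(-3*k**2 - 4*k + 2) with R(k) = B(k−1)f(k)/C(k) = k*(3*k**2 + 4*k - 2)/(9*k**2 + 17*k + 5).
Check: Δs_k = -9*k**2 - 17*k - 5. ✓
Σ_(k=2)^n t_k = s_(n+1) − s_(2) = (-3*n**3 - 13*n**2 - 15*n - 5) − (-36), i.e. -3*n**3 - 13*n**2 - 15*n + 31.

S(n) = - 3 n^{3} - 13 n^{2} - 15 n + 31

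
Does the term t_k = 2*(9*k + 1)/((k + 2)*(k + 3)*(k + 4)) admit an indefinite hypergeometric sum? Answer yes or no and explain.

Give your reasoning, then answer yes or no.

Compute t_(k+1)/t_k: get (k + 2)*(9*k + 10)/((k + 5)*(9*k + 1)).
Take A(k)=k + 2, B(k)=k + 5, C(k)=k + 1/9.
Need (k + 2)·f(k+1) − (k + 4)·f(k) = k + 1/9.
From deg A=1, deg B=1, deg C=1: d=2.
Match coefficients ⇒ f(k) = k*(19*k - 13)/108.
So s_k = (B(k−1)f/C)·t_k = (k*(k + 4)*(19*k - 13)/(12*(9*k + 1)))·t_k = k*(19*k - 13)/(6*(k + 2)*(k + 3)).
s_(k+1) − s_k = 2*(9*k + 1)/(k**3 + 9*k**2 + 26*k + 24) = t_k.

Yes. s_k = k*(19*k - 13)/(6*(k + 2)*(k + 3)).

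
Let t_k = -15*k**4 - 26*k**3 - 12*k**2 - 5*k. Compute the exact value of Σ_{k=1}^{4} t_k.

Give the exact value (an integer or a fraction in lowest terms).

Σ = -8320

t_(k+1)/t_k = (15*k**4 + 86*k**3 + 180*k**2 + 167*k + 58)/(k*(15*k**3 + 26*k**2 + 12*k + 5)).
A = 1, B = 1, C = k**4 + 26*k**3/15 + 4*k**2/5 + k/3.
Need (1)·f(k+1) − (1)·f(k) = k**4 + 26*k**3/15 + 4*k**2/5 + k/3.
Bound: deg f ≤ 5.
A polynomial solution: f(k) = k*(k - 1)*(3*k**3 + 2*k**2 - 2*k + 1)/15.
Then R = B(k−1)f/C = (k - 1)*(3*k**3 + 2*k**2 - 2*k + 1)/(15*k**3 + 26*k**2 + 12*k + 5), so s_k = R(k)·t_k = k*(-3*k**4 + k**3 + 4*k**2 - 3*k + 1).
Δs = k*(-15*k**3 - 26*k**2 - 12*k - 5), as required.
Evaluate s at k=5 and k=1: -8320 and 0; difference -8320.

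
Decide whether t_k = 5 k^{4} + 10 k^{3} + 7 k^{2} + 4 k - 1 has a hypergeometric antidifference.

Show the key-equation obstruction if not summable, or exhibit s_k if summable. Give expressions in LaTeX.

Yes. s_k = k \left(k^{4} - k^{2} + k - 2\right).

r(k) = (5*k**4 + 30*k**3 + 67*k**2 + 68*k + 25)/(5*k**4 + 10*k**3 + 7*k**2 + 4*k - 1) after simplifying.
So A=1 and B=1, with C=k**4 + 2*k**3 + 7*k**2/5 + 4*k/5 - 1/5.
Key eq: (1)·f(k+1) = (1)·f(k) + (k**4 + 2*k**3 + 7*k**2/5 + 4*k/5 - 1/5).
deg f ≤ 5 (via 0,0,4).
Coefficient equations give f(k) = k*(k**4 - k**2 + k - 2)/5.
Then R = B(k−1)f/C = k*(k**4 - k**2 + k - 2)/(5*k**4 + 10*k**3 + 7*k**2 + 4*k - 1), so s_k = R(k)·t_k = k*(k**4 - k**2 + k - 2).
s_(k+1) − s_k = 5*k**4 + 10*k**3 + 7*k**2 + 4*k - 1 = t_k.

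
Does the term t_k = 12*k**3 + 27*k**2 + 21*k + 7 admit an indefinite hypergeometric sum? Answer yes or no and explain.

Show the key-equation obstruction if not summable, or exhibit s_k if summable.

Yes. s_k = 3*k**4 + 3*k**3 + k.

Ratio r(k) = (12*k**3 + 63*k**2 + 111*k + 67)/(12*k**3 + 27*k**2 + 21*k + 7).
Normal form (A,B,C) = (1, 1, k**3 + 9*k**2/4 + 7*k/4 + 7/12).
Key eq: (1)·f(k+1) = (1)·f(k) + (k**3 + 9*k**2/4 + 7*k/4 + 7/12).
From deg A=0, deg B=0, deg C=3: d=4.
A polynomial solution: f(k) = k*(3*k**3 + 3*k**2 + 1)/12.
Certificate R = B(k−1)f/C = k*(3*k**3 + 3*k**2 + 1)/(12*k**3 + 27*k**2 + 21*k + 7) gives s_k = 3*k**4 + 3*k**3 + k.
Δs = 12*k**3 + 27*k**2 + 21*k + 7, as required.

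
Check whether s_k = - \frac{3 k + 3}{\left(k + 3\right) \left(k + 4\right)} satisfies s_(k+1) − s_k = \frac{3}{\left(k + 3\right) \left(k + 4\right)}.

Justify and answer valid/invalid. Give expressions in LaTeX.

Invalid: residual - \frac{18}{k^{3} + 12 k^{2} + 47 k + 60} ≠ 0.

s_(k+1) = 3*(-k - 2)/((k + 4)*(k + 5))
s_(k+1) − s_k = 3*(k - 1)/(k**3 + 12*k**2 + 47*k + 60)
(s_(k+1) − s_k) − t_k = -18/(k**3 + 12*k**2 + 47*k + 60)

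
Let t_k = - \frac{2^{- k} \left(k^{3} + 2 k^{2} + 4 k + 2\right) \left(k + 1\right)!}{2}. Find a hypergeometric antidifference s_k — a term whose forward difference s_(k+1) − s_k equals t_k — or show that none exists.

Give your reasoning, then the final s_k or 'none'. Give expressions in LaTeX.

The ratio is (k**4 + 7*k**3 + 21*k**2 + 31*k + 18)/(2*(k**3 + 2*k**2 + 4*k + 2)).
So A=k/2 + 1 and B=1, with C=k**3 + 2*k**2 + 4*k + 2.
Key eq: (k/2 + 1)·f(k+1) = (1)·f(k) + (k**3 + 2*k**2 + 4*k + 2).
From deg A=1, deg B=0, deg C=3: d=2.
Match coefficients ⇒ f(k) = 2*(k - 1)*(k + 1).
Get s_k = R·t_k = -(k - 1)*(k + 1)*factorial(k + 1)/2**k with R(k) = B(k−1)f(k)/C(k) = 2*(k - 1)*(k + 1)/(k**3 + 2*k**2 + 4*k + 2).
Verify: -(k**3 + 2*k**2 + 4*k + 2)*factorial(k + 1)/(2*2**k) matches t_k.

s_k = - 2^{- k} \left(k - 1\right) \left(k + 1\right) \left(k + 1\right)!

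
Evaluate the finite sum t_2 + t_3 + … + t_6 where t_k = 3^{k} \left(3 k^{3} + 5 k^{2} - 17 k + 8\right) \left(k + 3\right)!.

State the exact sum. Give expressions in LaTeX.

Step 1: r(k) = 3*(3*k**4 + 26*k**3 + 58*k**2 + 7*k - 4)/(3*k**3 + 5*k**2 - 17*k + 8).
A = 3*k + 12, B = 1, C = k**3 + 5*k**2/3 - 17*k/3 + 8/3.
Key eq: (3*k + 12)·f(k+1) = (1)·f(k) + (k**3 + 5*k**2/3 - 17*k/3 + 8/3).
From deg A=1, deg B=0, deg C=3: d=2.
Solving with deg f ≤ 2: f(k) = (k - 2)**2/3.
Certificate R = B(k−1)f/C = (k - 2)**2/(3*k**3 + 5*k**2 - 17*k + 8) gives s_k = 3**k*(k - 2)**2*factorial(k + 3).
Verify: 3**k*(3*k**3 + 5*k**2 - 17*k + 8)*factorial(k + 3) matches t_k.
Sum = s_(7) − s_(2); s_(7) = 198404640000, s_(2) = 0 ⇒ 198404640000.

Σ = 198404640000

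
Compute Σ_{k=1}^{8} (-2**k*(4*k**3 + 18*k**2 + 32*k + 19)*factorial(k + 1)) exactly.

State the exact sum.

Step 1: r(k) = 2*(4*k**4 + 38*k**3 + 140*k**2 + 233*k + 146)/(4*k**3 + 18*k**2 + 32*k + 19).
Gosper form: A/B · C(k+1)/C(k) with A=2*k + 4, B=1, C=k**3 + 9*k**2/2 + 8*k + 19/4.
Need (2*k + 4)·f(k+1) − (1)·f(k) = k**3 + 9*k**2/2 + 8*k + 19/4.
Bound: deg f ≤ 2.
A polynomial solution: f(k) = (2*k**2 + 2*k + 1)/4.
Then R = B(k−1)f/C = (2*k**2 + 2*k + 1)/(4*k**3 + 18*k**2 + 32*k + 19), so s_k = R(k)·t_k = -2**k*(2*k**2 + 2*k + 1)*factorial(k + 1).
Check: Δs_k = -2**k*(4*k**3 + 18*k**2 + 32*k + 19)*factorial(k + 1). ✓
Evaluate s at k=9 and k=1: -336288153600 and -20; difference -336288153580.

Σ = -336288153580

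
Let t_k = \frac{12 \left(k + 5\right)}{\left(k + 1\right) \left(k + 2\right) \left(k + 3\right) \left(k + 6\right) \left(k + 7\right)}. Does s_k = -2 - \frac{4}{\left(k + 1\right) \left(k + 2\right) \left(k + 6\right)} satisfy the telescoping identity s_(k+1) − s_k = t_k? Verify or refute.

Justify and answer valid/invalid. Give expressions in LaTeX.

valid (s_(k+1) − s_k reduces to t_k)

s_(k+1) = -2 - 4/((k + 2)*(k + 3)*(k + 7))
s_(k+1) − s_k = 12*(k + 5)/(k**5 + 19*k**4 + 131*k**3 + 401*k**2 + 540*k + 252)
(s_(k+1) − s_k) − t_k = 0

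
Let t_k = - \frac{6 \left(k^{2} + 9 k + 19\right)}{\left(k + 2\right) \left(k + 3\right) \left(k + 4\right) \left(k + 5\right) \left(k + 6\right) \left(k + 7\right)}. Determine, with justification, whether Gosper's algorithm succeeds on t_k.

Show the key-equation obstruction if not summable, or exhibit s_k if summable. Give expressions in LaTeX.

Yes. s_k = \frac{k \left(- k^{2} - 12 k - 44\right)}{24 \left(k^{3} + 12 k^{2} + 44 k + 48\right)}.

Compute t_(k+1)/t_k: get (k + 2)*(9*k + (k + 1)**2 + 28)/((k + 8)*(k**2 + 9*k + 19)).
Normal form (A,B,C) = (k + 2, k + 8, k**2 + 9*k + 19).
Set up (k + 2)·f(k+1) − (k + 7)·f(k) − (k**2 + 9*k + 19) = 0.
Bound: deg f ≤ 5.
A polynomial solution: f(k) = k*(k + 3)*(k + 5)*(k**2 + 12*k + 44)/144.
Certificate R = B(k−1)f/C = k*(k + 3)*(k + 5)*(k + 7)*(k**2 + 12*k + 44)/(144*(k**2 + 9*k + 19)) gives s_k = k*(-k**2 - 12*k - 44)/(24*(k**3 + 12*k**2 + 44*k + 48)).
Verify: 6*(-k**2 - 9*k - 19)/(k**6 + 27*k**5 + 295*k**4 + 1665*k**3 + 5104*k**2 + 8028*k + 5040) matches t_k.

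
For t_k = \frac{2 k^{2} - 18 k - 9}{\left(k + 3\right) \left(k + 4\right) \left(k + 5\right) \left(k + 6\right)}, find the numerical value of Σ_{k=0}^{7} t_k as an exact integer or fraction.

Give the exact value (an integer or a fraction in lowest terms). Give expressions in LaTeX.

Σ = -487/4290

t_(k+1)/t_k = (k + 3)*(18*k - 2*(k + 1)**2 + 27)/((k + 7)*(-2*k**2 + 18*k + 9)).
Take A(k)=k + 3, B(k)=k + 7, C(k)=k**2 - 9*k - 9/2.
Solve (k + 3)·f(k+1) − (k + 6)·f(k) = k**2 - 9*k - 9/2.
deg f ≤ 3 (via 1,1,2).
A polynomial solution: f(k) = -k*(k**2 + 52*k + 7)/40.
So s_k = (B(k−1)f/C)·t_k = (-k*(k + 6)*(k**2 + 52*k + 7)/(20*(2*k**2 - 18*k - 9)))·t_k = k*(-k**2 - 52*k - 7)/(20*(k + 3)*(k + 4)*(k + 5)).
Verify: (2*k**2 - 18*k - 9)/(k**4 + 18*k**3 + 119*k**2 + 342*k + 360) matches t_k.
Telescoping: Σ = s_(8) − s_(0) = -487/4290 − (0) = -487/4290.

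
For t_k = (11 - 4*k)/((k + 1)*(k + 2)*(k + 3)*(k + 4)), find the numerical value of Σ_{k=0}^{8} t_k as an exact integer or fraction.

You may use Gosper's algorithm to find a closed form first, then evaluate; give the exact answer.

Σ = 45/88

The ratio is (k + 1)*(4*k - 7)/((k + 5)*(4*k - 11)).
So A=k + 1 and B=k + 5, with C=k - 11/4.
Need (k + 1)·f(k+1) − (k + 4)·f(k) = k - 11/4.
Degrees (1,1,1) ⇒ d ≤ 3.
Solve for f: f(k) = -k*(k**2 + 6*k + 15)/8 (degree 3 ≤ 3).
R(k) = B(k−1)·f(k)/C(k) = -k*(k + 4)*(k**2 + 6*k + 15)/(2*(4*k - 11)); s_k = R·t_k = k*(k**2 + 6*k + 15)/(2*(k + 1)*(k + 2)*(k + 3)).
s_(k+1) − s_k = (11 - 4*k)/(k**4 + 10*k**3 + 35*k**2 + 50*k + 24) = t_k.
Sum = s_(9) − s_(0); s_(9) = 45/88, s_(0) = 0 ⇒ 45/88.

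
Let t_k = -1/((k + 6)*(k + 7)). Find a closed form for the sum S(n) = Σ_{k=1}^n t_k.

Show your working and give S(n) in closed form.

Step 1: r(k) = (k + 6)/(k + 8).
Factor: A=k + 6; B=k + 8; C=1.
Set up (k + 6)·f(k+1) − (k + 7)·f(k) − (1) = 0.
From deg A=1, deg B=1, deg C=0: d=1.
Coefficient equations give f(k) = k/6.
R(k) = B(k−1)·f(k)/C(k) = k*(k + 7)/6; s_k = R·t_k = -k/(6*k + 36).
Check: Δs_k = -1/(k**2 + 13*k + 42). ✓
Σ_(k=1)^n t_k = s_(n+1) − s_(1) = ((-n - 1)/(6*(n + 7))) − (-1/42), i.e. -n/(7*n + 49).

S(n) = -n/(7*n + 49)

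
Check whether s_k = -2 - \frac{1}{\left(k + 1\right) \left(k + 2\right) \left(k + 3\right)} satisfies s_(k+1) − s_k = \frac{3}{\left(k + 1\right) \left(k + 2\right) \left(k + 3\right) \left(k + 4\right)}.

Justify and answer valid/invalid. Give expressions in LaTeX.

valid; difference matches t_k

s_(k+1) = -2 - 1/((k + 2)*(k + 3)*(k + 4))
s_(k+1) − s_k = 3/((k + 1)*(k + 2)*(k + 3)*(k + 4))
(s_(k+1) − s_k) − t_k = 0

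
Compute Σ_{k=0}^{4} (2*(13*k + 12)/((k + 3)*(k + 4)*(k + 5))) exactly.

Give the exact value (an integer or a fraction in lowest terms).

Σ = 125/72

Step 1: r(k) = (k + 3)*(13*k + 25)/((k + 6)*(13*k + 12)).
Factor: A=k + 3; B=k + 6; C=k + 12/13.
Set up (k + 3)·f(k+1) − (k + 5)·f(k) − (k + 12/13) = 0.
d = 2 from the (1,1,1) case.
Coefficient equations give f(k) = k*(17*k + 15)/104.
R(k) = B(k−1)·f(k)/C(k) = k*(k + 5)*(17*k + 15)/(8*(13*k + 12)); s_k = R·t_k = k*(17*k + 15)/(4*(k + 3)*(k + 4)).
s_(k+1) − s_k = 2*(13*k + 12)/(k**3 + 12*k**2 + 47*k + 60) = t_k.
Σ_(k=0)^(4) t_k = s_(5) − s_(0) = 125/72 − (0) = 125/72.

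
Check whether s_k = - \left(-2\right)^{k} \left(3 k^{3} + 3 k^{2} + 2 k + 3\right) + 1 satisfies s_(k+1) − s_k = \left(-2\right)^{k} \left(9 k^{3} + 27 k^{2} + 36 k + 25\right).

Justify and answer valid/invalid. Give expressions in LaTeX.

s_(k+1) = 2*(-2)**k*(2*k + 3*(k + 1)**3 + 3*(k + 1)**2 + 5) + 1
s_(k+1) − s_k = (-2)**k*(9*k**3 + 27*k**2 + 36*k + 25)
(s_(k+1) − s_k) − t_k = 0

valid (s_(k+1) − s_k reduces to t_k)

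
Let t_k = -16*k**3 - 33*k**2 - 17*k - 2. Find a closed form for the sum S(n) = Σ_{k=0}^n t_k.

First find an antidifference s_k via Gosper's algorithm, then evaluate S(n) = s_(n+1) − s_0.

Ratio r(k) = (16*k**3 + 81*k**2 + 131*k + 68)/(16*k**3 + 33*k**2 + 17*k + 2).
Factor: A=1; B=1; C=k**3 + 33*k**2/16 + 17*k/16 + 1/8.
Solve (1)·f(k+1) − (1)·f(k) = k**3 + 33*k**2/16 + 17*k/16 + 1/8.
Degrees (0,0,3) ⇒ d ≤ 4.
A polynomial solution: f(k) = k*(4*k**3 + 3*k**2 - 4*k - 1)/16.
Then R = B(k−1)f/C = k*(4*k**3 + 3*k**2 - 4*k - 1)/(16*k**3 + 33*k**2 + 17*k + 2), so s_k = R(k)·t_k = k*(-4*k**3 - 3*k**2 + 4*k + 1).
Verify: -16*k**3 - 33*k**2 - 17*k - 2 matches t_k.
Telescope: S(n) = s_(n+1) − s_(0) = -4*n**4 - 19*n**3 - 29*n**2 - 16*n - 2 − (0) = -4*n**4 - 19*n**3 - 29*n**2 - 16*n - 2.

S(n) = -4*n**4 - 19*n**3 - 29*n**2 - 16*n - 2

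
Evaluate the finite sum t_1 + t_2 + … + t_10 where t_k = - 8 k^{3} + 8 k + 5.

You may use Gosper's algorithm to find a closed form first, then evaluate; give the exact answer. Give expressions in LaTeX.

r(k) = (8*k - 8*(k + 1)**3 + 13)/(-8*k**3 + 8*k + 5) after simplifying.
Take A(k)=1, B(k)=1, C(k)=k**3 - k - 5/8.
Set up (1)·f(k+1) − (1)·f(k) − (k**3 - k - 5/8) = 0.
Bound: deg f ≤ 4.
Solving with deg f ≤ 4: f(k) = k*(2*k**3 - 4*k**2 - 2*k - 1)/8.
So s_k = (B(k−1)f/C)·t_k = (k*(2*k**3 - 4*k**2 - 2*k - 1)/(8*k**3 - 8*k - 5))·t_k = k*(-2*k**3 + 4*k**2 + 2*k + 1).
s_(k+1) − s_k = -8*k**3 + 8*k + 5 = t_k.
Telescoping: Σ = s_(11) − s_(1) = -23705 − (5) = -23710.

Σ = -23710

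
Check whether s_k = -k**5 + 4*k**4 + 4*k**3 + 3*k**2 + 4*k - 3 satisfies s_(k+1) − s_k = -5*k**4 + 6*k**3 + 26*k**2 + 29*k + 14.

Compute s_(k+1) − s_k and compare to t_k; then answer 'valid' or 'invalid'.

Valid: the claim telescopes to t_k.

s_(k+1) = -k**5 - k**4 + 10*k**3 + 29*k**2 + 33*k + 11
s_(k+1) − s_k = -5*k**4 + 6*k**3 + 26*k**2 + 29*k + 14
(s_(k+1) − s_k) − t_k = 0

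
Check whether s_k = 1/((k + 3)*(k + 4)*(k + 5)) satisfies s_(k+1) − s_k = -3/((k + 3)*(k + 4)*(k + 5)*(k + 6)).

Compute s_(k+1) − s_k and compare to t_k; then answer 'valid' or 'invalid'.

Valid — Δs_k = t_k.

s_(k+1) = 1/((k + 4)*(k + 5)*(k + 6))
s_(k+1) − s_k = -3/((k + 3)*(k + 4)*(k + 5)*(k + 6))
(s_(k+1) − s_k) − t_k = 0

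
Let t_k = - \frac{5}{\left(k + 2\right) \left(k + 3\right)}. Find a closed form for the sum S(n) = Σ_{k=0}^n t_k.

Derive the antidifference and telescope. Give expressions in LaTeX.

Step 1: r(k) = (k + 2)/(k + 4).
Normal form (A,B,C) = (k + 2, k + 4, 1).
Need (k + 2)·f(k+1) − (k + 3)·f(k) = 1.
Bound: deg f ≤ 1.
Solve for f: f(k) = k/2 (degree 1 ≤ 1).
Certificate R = B(k−1)f/C = k*(k + 3)/2 gives s_k = -5*k/(2*k + 4).
Δs = -5/(k**2 + 5*k + 6), as required.
Evaluate: s_(n+1) = 5*(-n - 1)/(2*(n + 3)); subtract s_(0) = 0 ⇒ S(n) = 5*(-n - 1)/(2*(n + 3)).

S(n) = \frac{5 \left(- n - 1\right)}{2 \left(n + 3\right)}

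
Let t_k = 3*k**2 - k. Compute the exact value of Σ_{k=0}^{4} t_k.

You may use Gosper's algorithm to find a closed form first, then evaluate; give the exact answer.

r(k) = (-k + 3*(k + 1)**2 - 1)/(k*(3*k - 1)) after simplifying.
Factor: A=1; B=1; C=k**2 - k/3.
f must satisfy (1)·f(k+1) − (1)·f(k) = k**2 - k/3.
d = 3 from the (0,0,2) case.
Solving with deg f ≤ 3: f(k) = k*(k - 1)**2/3.
Certificate R = B(k−1)f/C = (k - 1)**2/(3*k - 1) gives s_k = k*(k**2 - 2*k + 1).
Verify: k*(3*k - 1) matches t_k.
Telescoping: Σ = s_(5) − s_(0) = 80 − (0) = 80.

Σ = 80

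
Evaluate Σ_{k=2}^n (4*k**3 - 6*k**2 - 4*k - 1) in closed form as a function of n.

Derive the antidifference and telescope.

S(n) = n**4 - 4*n**2 - 4*n + 7

Compute t_(k+1)/t_k: get (4*k**3 + 6*k**2 - 4*k - 7)/(4*k**3 - 6*k**2 - 4*k - 1).
So A=1 and B=1, with C=k**3 - 3*k**2/2 - k - 1/4.
Set up (1)·f(k+1) − (1)·f(k) − (k**3 - 3*k**2/2 - k - 1/4) = 0.
From deg A=0, deg B=0, deg C=3: d=4.
A polynomial solution: f(k) = k**2*(k**2 - 4*k + 2)/4.
R(k) = B(k−1)·f(k)/C(k) = k**2*(k**2 - 4*k + 2)/(4*k**3 - 6*k**2 - 4*k - 1); s_k = R·t_k = k**2*(k**2 - 4*k + 2).
s_(k+1) − s_k = 4*k**3 - 6*k**2 - 4*k - 1 = t_k.
Σ_(k=2)^n t_k = s_(n+1) − s_(2) = (n**4 - 4*n**2 - 4*n - 1) − (-8), i.e. n**4 - 4*n**2 - 4*n + 7.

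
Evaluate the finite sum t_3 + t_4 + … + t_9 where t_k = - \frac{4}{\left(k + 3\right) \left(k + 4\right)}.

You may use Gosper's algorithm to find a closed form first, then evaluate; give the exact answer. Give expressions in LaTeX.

Σ = -14/39

t_(k+1)/t_k = (k + 3)/(k + 5).
Normal form (A,B,C) = (k + 3, k + 5, 1).
Solve (k + 3)·f(k+1) − (k + 4)·f(k) = 1.
d = 1 from the (1,1,0) case.
Match coefficients ⇒ f(k) = k/3.
Then R = B(k−1)f/C = k*(k + 4)/3, so s_k = R(k)·t_k = -4*k/(3*k + 9).
Verify: -4/(k**2 + 7*k + 12) matches t_k.
Telescoping: Σ = s_(10) − s_(3) = -40/39 − (-2/3) = -14/39.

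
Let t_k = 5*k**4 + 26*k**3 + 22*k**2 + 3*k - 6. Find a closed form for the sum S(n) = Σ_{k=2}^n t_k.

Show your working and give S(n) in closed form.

S(n) = n**5 + 9*n**4 + 22*n**3 + 19*n**2 - n - 50

r(k) = (5*k**4 + 46*k**3 + 130*k**2 + 145*k + 50)/(5*k**4 + 26*k**3 + 22*k**2 + 3*k - 6) after simplifying.
A = 1, B = 1, C = k**4 + 26*k**3/5 + 22*k**2/5 + 3*k/5 - 6/5.
Key eq: (1)·f(k+1) = (1)·f(k) + (k**4 + 26*k**3/5 + 22*k**2/5 + 3*k/5 - 6/5).
d = 5 from the (0,0,4) case.
Match coefficients ⇒ f(k) = k*(k**4 + 4*k**3 - 4*k**2 - 3*k - 4)/5.
Certificate R = B(k−1)f/C = k*(k**4 + 4*k**3 - 4*k**2 - 3*k - 4)/(5*k**4 + 26*k**3 + 22*k**2 + 3*k - 6) gives s_k = k*(k**4 + 4*k**3 - 4*k**2 - 3*k - 4).
Verify: 5*k**4 + 26*k**3 + 22*k**2 + 3*k - 6 matches t_k.
Telescope: S(n) = s_(n+1) − s_(2) = n**5 + 9*n**4 + 22*n**3 + 19*n**2 - n - 6 − (44) = n**5 + 9*n**4 + 22*n**3 + 19*n**2 - n - 50.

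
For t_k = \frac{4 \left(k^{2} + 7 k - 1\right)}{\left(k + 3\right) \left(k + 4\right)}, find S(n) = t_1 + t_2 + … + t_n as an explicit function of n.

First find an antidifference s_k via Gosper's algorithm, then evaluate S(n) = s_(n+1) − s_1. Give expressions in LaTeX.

S(n) = \frac{n \left(4 n + 3\right)}{n + 4}

Compute t_(k+1)/t_k: get (k + 3)*(7*k + (k + 1)**2 + 6)/((k + 5)*(k**2 + 7*k - 1)).
A = k + 3, B = k + 5, C = k**2 + 7*k - 1.
Key eq: (k + 3)·f(k+1) = (k + 4)·f(k) + (k**2 + 7*k - 1).
Bound: deg f ≤ 2.
Coefficient equations give f(k) = k*(3*k - 4)/3.
Then R = B(k−1)f/C = k*(k + 4)*(3*k - 4)/(3*(k**2 + 7*k - 1)), so s_k = R(k)·t_k = 4*k*(3*k - 4)/(3*(k + 3)).
Δs = 4*(k**2 + 7*k - 1)/(k**2 + 7*k + 12), as required.
Telescope: S(n) = s_(n+1) − s_(1) = 4*(3*n**2 + 2*n - 1)/(3*(n + 4)) − (-1/3) = n*(4*n + 3)/(n + 4).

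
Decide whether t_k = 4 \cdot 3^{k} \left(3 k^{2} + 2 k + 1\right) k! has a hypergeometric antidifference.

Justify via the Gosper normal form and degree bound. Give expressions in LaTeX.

Yes. s_k = 4 \cdot 3^{k} \left(k - 1\right) k!.

The ratio is 3*(3*k**3 + 11*k**2 + 14*k + 6)/(3*k**2 + 2*k + 1).
Take A(k)=3*k + 3, B(k)=1, C(k)=k**2 + 2*k/3 + 1/3.
Need (3*k + 3)·f(k+1) − (1)·f(k) = k**2 + 2*k/3 + 1/3.
deg f ≤ 1 (via 1,0,2).
Solve for f: f(k) = (k - 1)/3 (degree 1 ≤ 1).
Then R = B(k−1)f/C = (k - 1)/(3*k**2 + 2*k + 1), so s_k = R(k)·t_k = 4*3**k*(k - 1)*factorial(k).
Δs = 4*3**k*(3*k**2 + 2*k + 1)*factorial(k), as required.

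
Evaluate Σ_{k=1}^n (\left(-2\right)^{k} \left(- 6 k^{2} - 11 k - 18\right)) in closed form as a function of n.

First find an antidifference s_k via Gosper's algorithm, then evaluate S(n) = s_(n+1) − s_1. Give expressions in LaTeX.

Ratio r(k) = 2*(-6*k**2 - 23*k - 35)/(6*k**2 + 11*k + 18).
Normal form (A,B,C) = (-2, 1, k**2 + 11*k/6 + 3).
Key eq: (-2)·f(k+1) = (1)·f(k) + (k**2 + 11*k/6 + 3).
d = 2 from the (0,0,2) case.
Match coefficients ⇒ f(k) = -(2*k**2 + k + 4)/6.
Certificate R = B(k−1)f/C = -(2*k**2 + k + 4)/(6*k**2 + 11*k + 18) gives s_k = (-2)**k*(2*k**2 + k + 4).
Δs = (-2)**k*(-6*k**2 - 11*k - 18), as required.
Evaluate: s_(n+1) = (-2)**(n + 1)*(2*n**2 + 5*n + 7); subtract s_(1) = -14 ⇒ S(n) = -4*(-2)**n*n**2 - 10*(-2)**n*n - 14*(-2)**n + 14.

S(n) = - 4 \left(-2\right)^{n} n^{2} - 10 \left(-2\right)^{n} n - 14 \left(-2\right)^{n} + 14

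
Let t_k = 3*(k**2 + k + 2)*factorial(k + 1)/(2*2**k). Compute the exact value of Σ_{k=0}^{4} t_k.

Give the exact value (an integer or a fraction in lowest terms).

Σ = 675/2

r(k) = (k + 2)*(k + (k + 1)**2 + 3)/(2*(k**2 + k + 2)) after simplifying.
Factor: A=k/2 + 1; B=1; C=k**2 + k + 2.
Set up (k/2 + 1)·f(k+1) − (1)·f(k) − (k**2 + k + 2) = 0.
From deg A=1, deg B=0, deg C=2: d=1.
Solving with deg f ≤ 1: f(k) = 2*k.
Get s_k = R·t_k = 3*k*factorial(k + 1)/2**k with R(k) = B(k−1)f(k)/C(k) = 2*k/(k**2 + k + 2).
s_(k+1) − s_k = 3*(k**2 + k + 2)*factorial(k + 1)/(2*2**k) = t_k.
Σ_(k=0)^(4) t_k = s_(5) − s_(0) = 675/2 − (0) = 675/2.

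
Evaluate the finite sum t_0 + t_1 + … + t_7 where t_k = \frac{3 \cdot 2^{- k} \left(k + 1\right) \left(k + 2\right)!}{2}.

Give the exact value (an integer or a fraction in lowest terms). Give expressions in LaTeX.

Ratio r(k) = (k + 2)*(k + 3)/(2*(k + 1)).
So A=k/2 + 3/2 and B=1, with C=k + 1.
Set up (k/2 + 3/2)·f(k+1) − (1)·f(k) − (k + 1) = 0.
Bound: deg f ≤ 0.
Match coefficients ⇒ f(k) = 2.
Certificate R = B(k−1)f/C = 2/(k + 1) gives s_k = 3*factorial(k + 2)/2**k.
Verify: 3*(k + 1)*factorial(k + 2)/(2*2**k) matches t_k.
Sum = s_(8) − s_(0); s_(8) = 42525, s_(0) = 6 ⇒ 42519.

Σ = 42519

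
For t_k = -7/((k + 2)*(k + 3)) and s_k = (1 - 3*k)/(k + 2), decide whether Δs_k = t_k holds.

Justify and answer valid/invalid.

Valid — Δs_k = t_k.

s_(k+1) = (-3*k - 2)/(k + 3)
s_(k+1) − s_k = -7/(k**2 + 5*k + 6)
(s_(k+1) − s_k) − t_k = 0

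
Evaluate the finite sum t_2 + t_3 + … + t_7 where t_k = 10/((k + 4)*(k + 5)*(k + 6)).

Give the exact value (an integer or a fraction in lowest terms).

Σ = 95/1092

Compute t_(k+1)/t_k: get (k + 4)/(k + 7).
Gosper form: A/B · C(k+1)/C(k) with A=k + 4, B=k + 7, C=1.
f must satisfy (k + 4)·f(k+1) − (k + 6)·f(k) = 1.
Bound: deg f ≤ 2.
Solve for f: f(k) = k*(k + 9)/40 (degree 2 ≤ 2).
Certificate R = B(k−1)f/C = k*(k + 6)*(k + 9)/40 gives s_k = k*(k + 9)/(4*(k + 4)*(k + 5)).
s_(k+1) − s_k = 10/(k**3 + 15*k**2 + 74*k + 120) = t_k.
Sum = s_(8) − s_(2); s_(8) = 17/78, s_(2) = 11/84 ⇒ 95/1092.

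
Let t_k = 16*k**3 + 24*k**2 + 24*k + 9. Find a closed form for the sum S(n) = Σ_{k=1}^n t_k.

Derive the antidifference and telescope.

t_(k+1)/t_k = (16*k**3 + 72*k**2 + 120*k + 73)/(16*k**3 + 24*k**2 + 24*k + 9).
Take A(k)=1, B(k)=1, C(k)=k**3 + 3*k**2/2 + 3*k/2 + 9/16.
f must satisfy (1)·f(k+1) − (1)·f(k) = k**3 + 3*k**2/2 + 3*k/2 + 9/16.
Degrees (0,0,3) ⇒ d ≤ 4.
Coefficient equations give f(k) = k*(4*k**3 + 4*k + 1)/16.
R(k) = B(k−1)·f(k)/C(k) = k*(4*k**3 + 4*k + 1)/(16*k**3 + 24*k**2 + 24*k + 9); s_k = R·t_k = k*(4*k**3 + 4*k + 1).
Verify: 16*k**3 + 24*k**2 + 24*k + 9 matches t_k.
s_(n+1) = 4*n**4 + 16*n**3 + 28*n**2 + 25*n + 9 and s_(1) = 9, so S(n) = n*(4*n**3 + 16*n**2 + 28*n + 25).

S(n) = n*(4*n**3 + 16*n**2 + 28*n + 25)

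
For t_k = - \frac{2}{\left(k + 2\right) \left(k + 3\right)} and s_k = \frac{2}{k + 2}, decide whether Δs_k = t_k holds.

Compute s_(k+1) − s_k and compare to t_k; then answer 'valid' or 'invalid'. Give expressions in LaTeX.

Valid — Δs_k = t_k.

s_(k+1) = 2/(k + 3)
s_(k+1) − s_k = -2/((k + 2)*(k + 3))
(s_(k+1) − s_k) − t_k = 0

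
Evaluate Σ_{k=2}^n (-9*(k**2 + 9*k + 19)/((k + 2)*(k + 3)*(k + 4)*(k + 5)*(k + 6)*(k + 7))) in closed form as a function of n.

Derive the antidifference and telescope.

S(n) = (-n**3 - 15*n**2 - 71*n + 87)/(64*(n**3 + 15*n**2 + 71*n + 105))

Ratio r(k) = (k + 2)*(9*k + (k + 1)**2 + 28)/((k + 8)*(k**2 + 9*k + 19)).
So A=k + 2 and B=k + 8, with C=k**2 + 9*k + 19.
Need (k + 2)·f(k+1) − (k + 7)·f(k) = k**2 + 9*k + 19.
d = 5 from the (1,1,2) case.
Match coefficients ⇒ f(k) = k*(k + 3)*(k + 5)*(k**2 + 12*k + 44)/144.
Certificate R = B(k−1)f/C = k*(k + 3)*(k + 5)*(k + 7)*(k**2 + 12*k + 44)/(144*(k**2 + 9*k + 19)) gives s_k = k*(-k**2 - 12*k - 44)/(16*(k**3 + 12*k**2 + 44*k + 48)).
s_(k+1) − s_k = 9*(-k**2 - 9*k - 19)/(k**6 + 27*k**5 + 295*k**4 + 1665*k**3 + 5104*k**2 + 8028*k + 5040) = t_k.
s_(n+1) = (-n**3 - 15*n**2 - 71*n - 57)/(16*(n**3 + 15*n**2 + 71*n + 105)) and s_(2) = -3/64, so S(n) = (-n**3 - 15*n**2 - 71*n + 87)/(64*(n**3 + 15*n**2 + 71*n + 105)).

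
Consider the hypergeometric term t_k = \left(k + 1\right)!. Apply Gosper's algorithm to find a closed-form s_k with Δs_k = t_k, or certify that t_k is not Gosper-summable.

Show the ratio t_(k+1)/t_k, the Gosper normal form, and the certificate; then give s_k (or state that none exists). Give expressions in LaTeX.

none — t_k is not Gosper-summable

The ratio is k + 2.
Take A(k)=k + 2, B(k)=1, C(k)=1.
Need (k + 2)·f(k+1) − (1)·f(k) = 1.
Degrees (1,0,0) ⇒ d ≤ -1.
deg f ≤ -1 is impossible — no certificate.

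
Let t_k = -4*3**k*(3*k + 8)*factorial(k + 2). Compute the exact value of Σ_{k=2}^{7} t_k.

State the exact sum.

Σ = -95234226336

Compute t_(k+1)/t_k: get 3*(k + 3)*(3*k + 11)/(3*k + 8).
A = 3*k + 9, B = 1, C = k + 8/3.
Key eq: (3*k + 9)·f(k+1) = (1)·f(k) + (k + 8/3).
Bound: deg f ≤ 0.
Solving with deg f ≤ 0: f(k) = 1/3.
So s_k = (B(k−1)f/C)·t_k = (1/(3*k + 8))·t_k = -4*3**k*factorial(k + 2).
s_(k+1) − s_k = -4*3**k*(3*k + 8)*factorial(k + 2) = t_k.
Σ_(k=2)^(7) t_k = s_(8) − s_(2) = -95234227200 − (-864) = -95234226336.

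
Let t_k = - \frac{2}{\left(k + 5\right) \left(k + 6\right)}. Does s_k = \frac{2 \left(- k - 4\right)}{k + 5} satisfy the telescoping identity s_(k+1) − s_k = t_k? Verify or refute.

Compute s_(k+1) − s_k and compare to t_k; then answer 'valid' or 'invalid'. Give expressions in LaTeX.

s_(k+1) = 2*(-k - 5)/(k + 6)
s_(k+1) − s_k = -2/(k**2 + 11*k + 30)
(s_(k+1) − s_k) − t_k = 0

Valid: the claim telescopes to t_k.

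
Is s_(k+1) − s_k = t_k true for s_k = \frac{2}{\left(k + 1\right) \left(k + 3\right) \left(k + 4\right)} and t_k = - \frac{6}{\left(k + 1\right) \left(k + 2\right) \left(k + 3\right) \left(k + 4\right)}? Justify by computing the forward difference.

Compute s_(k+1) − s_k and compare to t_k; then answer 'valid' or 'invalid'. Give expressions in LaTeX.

s_(k+1) = 2/((k + 2)*(k + 4)*(k + 5))
s_(k+1) − s_k = 2*(-3*k - 7)/(k**5 + 15*k**4 + 85*k**3 + 225*k**2 + 274*k + 120)
(s_(k+1) − s_k) − t_k = 16/(k**5 + 15*k**4 + 85*k**3 + 225*k**2 + 274*k + 120)

Invalid: residual \frac{16}{k^{5} + 15 k^{4} + 85 k^{3} + 225 k^{2} + 274 k + 120} ≠ 0.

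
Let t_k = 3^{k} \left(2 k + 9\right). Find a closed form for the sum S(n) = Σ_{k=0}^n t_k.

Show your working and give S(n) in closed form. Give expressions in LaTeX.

S(n) = 3 \cdot 3^{n} n + 12 \cdot 3^{n} - 3

Step 1: r(k) = 3*(2*k + 11)/(2*k + 9).
Gosper form: A/B · C(k+1)/C(k) with A=3, B=1, C=k + 9/2.
Solve (3)·f(k+1) − (1)·f(k) = k + 9/2.
Degrees (0,0,1) ⇒ d ≤ 1.
A polynomial solution: f(k) = (k + 3)/2.
R(k) = B(k−1)·f(k)/C(k) = (k + 3)/(2*k + 9); s_k = R·t_k = 3**k*(k + 3).
s_(k+1) − s_k = 3**k*(2*k + 9) = t_k.
Σ_(k=0)^n t_k = s_(n+1) − s_(0) = (3**(n + 1)*(n + 4)) − (3), i.e. 3*3**n*n + 12*3**n - 3.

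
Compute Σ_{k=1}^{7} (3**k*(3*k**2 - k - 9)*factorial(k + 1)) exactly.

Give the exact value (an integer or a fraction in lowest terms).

Σ = 11904278412

Ratio r(k) = 3*(k + 2)*(k - 3*(k + 1)**2 + 10)/(-3*k**2 + k + 9).
Normal form (A,B,C) = (3*k + 6, 1, k**2 - k/3 - 3).
Need (3*k + 6)·f(k+1) − (1)·f(k) = k**2 - k/3 - 3.
deg f ≤ 1 (via 1,0,2).
Match coefficients ⇒ f(k) = (k - 3)/3.
R(k) = B(k−1)·f(k)/C(k) = (k - 3)/(3*k**2 - k - 9); s_k = R·t_k = 3**k*(k - 3)*factorial(k + 1).
Δs = 3**k*(3*k**2 - k - 9)*factorial(k + 1), as required.
Sum = s_(8) − s_(1); s_(8) = 11904278400, s_(1) = -12 ⇒ 11904278412.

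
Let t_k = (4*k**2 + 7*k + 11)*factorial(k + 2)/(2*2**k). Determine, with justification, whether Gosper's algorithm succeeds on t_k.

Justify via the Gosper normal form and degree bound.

r(k) = (k + 3)*(7*k + 4*(k + 1)**2 + 18)/(2*(4*k**2 + 7*k + 11)) after simplifying.
Normal form (A,B,C) = (k/2 + 3/2, 1, k**2 + 7*k/4 + 11/4).
Need (k/2 + 3/2)·f(k+1) − (1)·f(k) = k**2 + 7*k/4 + 11/4.
Degrees (1,0,2) ⇒ d ≤ 1.
Coefficient equations give f(k) = (4*k - 1)/2.
Certificate R = B(k−1)f/C = 2*(4*k - 1)/(4*k**2 + 7*k + 11) gives s_k = (4*k - 1)*factorial(k + 2)/2**k.
Check: Δs_k = (4*k**2 + 7*k + 11)*factorial(k + 2)/(2*2**k). ✓

Yes. s_k = (4*k - 1)*factorial(k + 2)/2**k.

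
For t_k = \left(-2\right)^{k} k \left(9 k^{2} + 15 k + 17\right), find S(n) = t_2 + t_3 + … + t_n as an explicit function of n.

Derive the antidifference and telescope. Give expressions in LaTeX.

S(n) = 6 \left(-2\right)^{n} n^{3} + 16 \left(-2\right)^{n} n^{2} + 16 \left(-2\right)^{n} n + 2 \left(-2\right)^{n} + 80

t_(k+1)/t_k = 2*(-9*k**3 - 42*k**2 - 74*k - 41)/(k*(9*k**2 + 15*k + 17)).
Gosper form: A/B · C(k+1)/C(k) with A=-2, B=1, C=k**3 + 5*k**2/3 + 17*k/9.
f must satisfy (-2)·f(k+1) − (1)·f(k) = k**3 + 5*k**2/3 + 17*k/9.
d = 3 from the (0,0,3) case.
Coefficient equations give f(k) = -(3*k**3 - k**2 + k - 2)/9.
Certificate R = B(k−1)f/C = -(3*k**3 - k**2 + k - 2)/(k*(9*k**2 + 15*k + 17)) gives s_k = (-2)**k*(-3*k**3 + k**2 - k + 2).
Check: Δs_k = (-2)**k*k*(9*k**2 + 15*k + 17). ✓
Telescope: S(n) = s_(n+1) − s_(2) = 2*(-2)**n*(3*n**3 + 8*n**2 + 8*n + 1) − (-80) = 6*(-2)**n*n**3 + 16*(-2)**n*n**2 + 16*(-2)**n*n + 2*(-2)**n + 80.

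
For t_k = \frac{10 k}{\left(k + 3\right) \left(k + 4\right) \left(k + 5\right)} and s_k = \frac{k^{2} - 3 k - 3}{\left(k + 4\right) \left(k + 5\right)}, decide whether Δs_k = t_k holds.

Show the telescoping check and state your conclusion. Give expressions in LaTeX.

s_(k+1) = (k**2 - k - 5)/(k**2 + 11*k + 30)
s_(k+1) − s_k = 2*(6*k - 1)/(k**3 + 15*k**2 + 74*k + 120)
(s_(k+1) − s_k) − t_k = 2*(k**2 - 13*k - 3)/(k**4 + 18*k**3 + 119*k**2 + 342*k + 360)

Invalid: residual \frac{2 \left(k^{2} - 13 k - 3\right)}{k^{4} + 18 k^{3} + 119 k^{2} + 342 k + 360} ≠ 0.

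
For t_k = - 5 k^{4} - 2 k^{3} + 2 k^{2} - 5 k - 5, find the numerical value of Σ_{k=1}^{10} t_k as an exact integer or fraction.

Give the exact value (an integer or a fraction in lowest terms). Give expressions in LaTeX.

r(k) = (5*k**4 + 22*k**3 + 34*k**2 + 27*k + 15)/(5*k**4 + 2*k**3 - 2*k**2 + 5*k + 5) after simplifying.
Normal form (A,B,C) = (1, 1, k**4 + 2*k**3/5 - 2*k**2/5 + k + 1).
Need (1)·f(k+1) − (1)·f(k) = k**4 + 2*k**3/5 - 2*k**2/5 + k + 1.
Degrees (0,0,4) ⇒ d ≤ 5.
A polynomial solution: f(k) = k*(k**4 - 2*k**3 + 4*k + 2)/5.
So s_k = (B(k−1)f/C)·t_k = (k*(k**4 - 2*k**3 + 4*k + 2)/(5*k**4 + 2*k**3 - 2*k**2 + 5*k + 5))·t_k = k*(-k**4 + 2*k**3 - 4*k - 2).
Verify: -5*k**4 - 2*k**3 + 2*k**2 - 5*k - 5 matches t_k.
Evaluate s at k=11 and k=1: -132275 and -5; difference -132270.

Σ = -132270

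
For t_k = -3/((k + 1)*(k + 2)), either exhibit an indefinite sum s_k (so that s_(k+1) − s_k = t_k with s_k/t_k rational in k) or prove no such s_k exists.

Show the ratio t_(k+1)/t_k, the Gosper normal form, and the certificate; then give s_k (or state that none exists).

s_k = -3*k/(k + 1)

Ratio r(k) = (k + 1)/(k + 3).
Gosper form: A/B · C(k+1)/C(k) with A=k + 1, B=k + 3, C=1.
Key eq: (k + 1)·f(k+1) = (k + 2)·f(k) + (1).
From deg A=1, deg B=1, deg C=0: d=1.
Coefficient equations give f(k) = k.
Certificate R = B(k−1)f/C = k*(k + 2) gives s_k = -3*k/(k + 1).
Verify: -3/(k**2 + 3*k + 2) matches t_k.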